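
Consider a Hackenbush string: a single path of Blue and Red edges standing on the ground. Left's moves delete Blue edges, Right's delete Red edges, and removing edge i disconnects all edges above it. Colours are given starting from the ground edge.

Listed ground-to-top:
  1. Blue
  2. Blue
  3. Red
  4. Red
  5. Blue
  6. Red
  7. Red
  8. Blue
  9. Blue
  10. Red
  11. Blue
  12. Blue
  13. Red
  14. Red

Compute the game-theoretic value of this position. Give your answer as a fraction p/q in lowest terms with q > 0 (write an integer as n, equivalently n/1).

step 1: add Blue to get B; options L={ 0 } R={ ∅ } = 1
step 2: add Blue to get BB; options L={ 0; 1 } R={ ∅ } = 2
step 3: add Red to get BBR; options L={ 0; 1 } R={ 2 } = 3/2
step 4: add Red to get BBRR; options L={ 0; 1 } R={ 3/2; 2 } = 5/4
step 5: add Blue to get BBRRB; options L={ 0; 1; 5/4 } R={ 3/2; 2 } = 11/8
step 6: add Red to get BBRRBR; options L={ 0; 1; 5/4 } R={ 11/8; 3/2; 2 } = 21/16
step 7: add Red to get BBRRBRR; options L={ 0; 1; 5/4 } R={ 21/16; 11/8; 3/2; 2 } = 41/32
step 8: add Blue to get BBRRBRRB; options L={ 0; 1; 5/4; 41/32 } R={ 21/16; 11/8; 3/2; 2 } = 83/64
step 9: add Blue to get BBRRBRRBB; options L={ 0; 1; 5/4; 41/32; 83/64 } R={ 21/16; 11/8; 3/2; 2 } = 167/128
step 10: add Red to get BBRRBRRBBR; options L={ 0; 1; 5/4; 41/32; 83/64 } R={ 167/128; 21/16; 11/8; 3/2; 2 } = 333/256
step 11: add Blue to get BBRRBRRBBRB; options L={ 0; 1; 5/4; 41/32; 83/64; 333/256 } R={ 167/128; 21/16; 11/8; 3/2; 2 } = 667/512
step 12: add Blue to get BBRRBRRBBRBB; options L={ 0; 1; 5/4; 41/32; 83/64; 333/256; 667/512 } R={ 167/128; 21/16; 11/8; 3/2; 2 } = 1335/1024
step 13: add Red to get BBRRBRRBBRBBR; options L={ 0; 1; 5/4; 41/32; 83/64; 333/256; 667/512 } R={ 1335/1024; 167/128; 21/16; 11/8; 3/2; 2 } = 2669/2048
step 14: add Red to get BBRRBRRBBRBBRR; options L={ 0; 1; 5/4; 41/32; 83/64; 333/256; 667/512 } R={ 2669/2048; 1335/1024; 167/128; 21/16; 11/8; 3/2; 2 } = 5337/4096

5337/4096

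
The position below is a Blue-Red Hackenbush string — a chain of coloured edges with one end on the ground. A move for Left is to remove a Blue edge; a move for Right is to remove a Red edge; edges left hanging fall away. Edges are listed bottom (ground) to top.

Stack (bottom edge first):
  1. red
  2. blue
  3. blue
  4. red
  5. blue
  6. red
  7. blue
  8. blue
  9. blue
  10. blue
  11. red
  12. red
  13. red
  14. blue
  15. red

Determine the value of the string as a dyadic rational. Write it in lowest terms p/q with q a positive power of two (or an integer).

-5179/16384

Prefix values for red blue blue red blue red blue blue blue blue red red red blue red via {L|R} + simplicity:
step 1: add red to get r; options L={ (no moves) } R={ 0 } so -1
step 2: add blue to get rb; options L={ -1 } R={ 0 } so -1/2
step 3: add blue to get rbb; options L={ -1; -1/2 } R={ 0 } so -1/4
step 4: add red to get rbbr; options L={ -1; -1/2 } R={ -1/4; 0 } so -3/8
step 5: add blue to get rbbrb; options L={ -1; -1/2; -3/8 } R={ -1/4; 0 } so -5/16
step 6: add red to get rbbrbr; options L={ -1; -1/2; -3/8 } R={ -5/16; -1/4; 0 } so -11/32
step 7: add blue to get rbbrbrb; options L={ -1; -1/2; -3/8; -11/32 } R={ -5/16; -1/4; 0 } so -21/64
step 8: add blue to get rbbrbrbb; options L={ -1; -1/2; -3/8; -11/32; -21/64 } R={ -5/16; -1/4; 0 } so -41/128
step 9: add blue to get rbbrbrbbb; options L={ -1; -1/2; -3/8; -11/32; -21/64; -41/128 } R={ -5/16; -1/4; 0 } so -81/256
step 10: add blue to get rbbrbrbbbb; options L={ -1; -1/2; -3/8; -11/32; -21/64; -41/128; -81/256 } R={ -5/16; -1/4; 0 } so -161/512
step 11: add red to get rbbrbrbbbbr; options L={ -1; -1/2; -3/8; -11/32; -21/64; -41/128; -81/256 } R={ -161/512; -5/16; -1/4; 0 } so -323/1024
step 12: add red to get rbbrbrbbbbrr; options L={ -1; -1/2; -3/8; -11/32; -21/64; -41/128; -81/256 } R={ -323/1024; -161/512; -5/16; -1/4; 0 } so -647/2048
step 13: add red to get rbbrbrbbbbrrr; options L={ -1; -1/2; -3/8; -11/32; -21/64; -41/128; -81/256 } R={ -647/2048; -323/1024; -161/512; -5/16; -1/4; 0 } so -1295/4096
step 14: add blue to get rbbrbrbbbbrrrb; options L={ -1; -1/2; -3/8; -11/32; -21/64; -41/128; -81/256; -1295/4096 } R={ -647/2048; -323/1024; -161/512; -5/16; -1/4; 0 } so -2589/8192
step 15: add red to get rbbrbrbbbbrrrbr; options L={ -1; -1/2; -3/8; -11/32; -21/64; -41/128; -81/256; -1295/4096 } R={ -2589/8192; -647/2048; -323/1024; -161/512; -5/16; -1/4; 0 } so -5179/16384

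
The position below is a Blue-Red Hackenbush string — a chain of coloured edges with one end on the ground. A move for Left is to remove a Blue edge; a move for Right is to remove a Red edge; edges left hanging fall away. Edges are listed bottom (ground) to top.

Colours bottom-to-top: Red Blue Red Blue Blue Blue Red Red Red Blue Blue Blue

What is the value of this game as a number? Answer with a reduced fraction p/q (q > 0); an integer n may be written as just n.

1 of 12 · R · max L −∞ · min R 0 => -1
2 of 12 · RB · max L -1 · min R 0 => -1/2
3 of 12 · RBR · max L -1 · min R -1/2 => -3/4
4 of 12 · RBRB · max L -3/4 · min R -1/2 => -5/8
5 of 12 · RBRBB · max L -5/8 · min R -1/2 => -9/16
6 of 12 · RBRBBB · max L -9/16 · min R -1/2 => -17/32
7 of 12 · RBRBBBR · max L -9/16 · min R -17/32 => -35/64
8 of 12 · RBRBBBRR · max L -9/16 · min R -35/64 => -71/128
9 of 12 · RBRBBBRRR · max L -9/16 · min R -71/128 => -143/256
10 of 12 · RBRBBBRRRB · max L -143/256 · min R -71/128 => -285/512
11 of 12 · RBRBBBRRRBB · max L -285/512 · min R -71/128 => -569/1024
12 of 12 · RBRBBBRRRBBB · max L -569/1024 · min R -71/128 => -1137/2048

-1137/2048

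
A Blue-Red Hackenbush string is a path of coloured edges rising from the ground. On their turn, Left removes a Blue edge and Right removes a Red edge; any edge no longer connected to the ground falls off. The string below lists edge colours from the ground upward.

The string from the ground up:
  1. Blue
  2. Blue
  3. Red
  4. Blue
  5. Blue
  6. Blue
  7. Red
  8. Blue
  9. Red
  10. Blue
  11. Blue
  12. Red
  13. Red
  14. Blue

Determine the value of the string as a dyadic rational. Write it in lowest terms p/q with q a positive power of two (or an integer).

7859/4096

g(B) = { 0 | none } — 1
g(BB) = { 0,1 | none } — 2
g(BBR) = { 0,1 | 2 } — 3/2
g(BBRB) = { 0,1,3/2 | 2 } — 7/4
g(BBRBB) = { 0,1,3/2,7/4 | 2 } — 15/8
g(BBRBBB) = { 0,1,3/2,7/4,15/8 | 2 } — 31/16
g(BBRBBBR) = { 0,1,3/2,7/4,15/8 | 31/16,2 } — 61/32
g(BBRBBBRB) = { 0,1,3/2,7/4,15/8,61/32 | 31/16,2 } — 123/64
g(BBRBBBRBR) = { 0,1,3/2,7/4,15/8,61/32 | 123/64,31/16,2 } — 245/128
g(BBRBBBRBRB) = { 0,1,3/2,7/4,15/8,61/32,245/128 | 123/64,31/16,2 } — 491/256
g(BBRBBBRBRBB) = { 0,1,3/2,7/4,15/8,61/32,245/128,491/256 | 123/64,31/16,2 } — 983/512
g(BBRBBBRBRBBR) = { 0,1,3/2,7/4,15/8,61/32,245/128,491/256 | 983/512,123/64,31/16,2 } — 1965/1024
g(BBRBBBRBRBBRR) = { 0,1,3/2,7/4,15/8,61/32,245/128,491/256 | 1965/1024,983/512,123/64,31/16,2 } — 3929/2048
g(BBRBBBRBRBBRRB) = { 0,1,3/2,7/4,15/8,61/32,245/128,491/256,3929/2048 | 1965/1024,983/512,123/64,31/16,2 } — 7859/4096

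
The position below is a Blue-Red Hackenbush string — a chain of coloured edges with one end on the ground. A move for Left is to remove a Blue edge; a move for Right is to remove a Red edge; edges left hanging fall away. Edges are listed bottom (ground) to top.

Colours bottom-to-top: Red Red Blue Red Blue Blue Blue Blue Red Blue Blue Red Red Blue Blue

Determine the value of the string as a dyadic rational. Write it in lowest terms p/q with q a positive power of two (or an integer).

v(R) = { (no moves) | 0 } => -1
v(RR) = { (no moves) | -1 0 } => -2
v(RRB) = { -2 | -1 0 } => -3/2
v(RRBR) = { -2 | -3/2 -1 0 } => -7/4
v(RRBRB) = { -2 -7/4 | -3/2 -1 0 } => -13/8
v(RRBRBB) = { -2 -7/4 -13/8 | -3/2 -1 0 } => -25/16
v(RRBRBBB) = { -2 -7/4 -13/8 -25/16 | -3/2 -1 0 } => -49/32
v(RRBRBBBB) = { -2 -7/4 -13/8 -25/16 -49/32 | -3/2 -1 0 } => -97/64
v(RRBRBBBBR) = { -2 -7/4 -13/8 -25/16 -49/32 | -97/64 -3/2 -1 0 } => -195/128
v(RRBRBBBBRB) = { -2 -7/4 -13/8 -25/16 -49/32 -195/128 | -97/64 -3/2 -1 0 } => -389/256
v(RRBRBBBBRBB) = { -2 -7/4 -13/8 -25/16 -49/32 -195/128 -389/256 | -97/64 -3/2 -1 0 } => -777/512
v(RRBRBBBBRBBR) = { -2 -7/4 -13/8 -25/16 -49/32 -195/128 -389/256 | -777/512 -97/64 -3/2 -1 0 } => -1555/1024
v(RRBRBBBBRBBRR) = { -2 -7/4 -13/8 -25/16 -49/32 -195/128 -389/256 | -1555/1024 -777/512 -97/64 -3/2 -1 0 } => -3111/2048
v(RRBRBBBBRBBRRB) = { -2 -7/4 -13/8 -25/16 -49/32 -195/128 -389/256 -3111/2048 | -1555/1024 -777/512 -97/64 -3/2 -1 0 } => -6221/4096
v(RRBRBBBBRBBRRBB) = { -2 -7/4 -13/8 -25/16 -49/32 -195/128 -389/256 -3111/2048 -6221/4096 | -1555/1024 -777/512 -97/64 -3/2 -1 0 } => -12441/8192

-12441/8192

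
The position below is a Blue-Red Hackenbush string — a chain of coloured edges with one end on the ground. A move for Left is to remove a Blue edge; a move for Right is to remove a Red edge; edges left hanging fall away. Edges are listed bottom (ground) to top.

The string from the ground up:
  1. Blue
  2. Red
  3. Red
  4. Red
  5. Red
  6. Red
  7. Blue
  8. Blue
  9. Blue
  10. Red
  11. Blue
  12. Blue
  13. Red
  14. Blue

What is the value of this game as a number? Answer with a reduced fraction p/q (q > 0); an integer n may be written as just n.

1 of 14 · B · max L 0 · min R +∞ → 1
2 of 14 · BR · max L 0 · min R 1 → 1/2
3 of 14 · BRR · max L 0 · min R 1/2 → 1/4
4 of 14 · BRRR · max L 0 · min R 1/4 → 1/8
5 of 14 · BRRRR · max L 0 · min R 1/8 → 1/16
6 of 14 · BRRRRR · max L 0 · min R 1/16 → 1/32
7 of 14 · BRRRRRB · max L 1/32 · min R 1/16 → 3/64
8 of 14 · BRRRRRBB · max L 3/64 · min R 1/16 → 7/128
9 of 14 · BRRRRRBBB · max L 7/128 · min R 1/16 → 15/256
10 of 14 · BRRRRRBBBR · max L 7/128 · min R 15/256 → 29/512
11 of 14 · BRRRRRBBBRB · max L 29/512 · min R 15/256 → 59/1024
12 of 14 · BRRRRRBBBRBB · max L 59/1024 · min R 15/256 → 119/2048
13 of 14 · BRRRRRBBBRBBR · max L 59/1024 · min R 119/2048 → 237/4096
14 of 14 · BRRRRRBBBRBBRB · max L 237/4096 · min R 119/2048 → 475/8192

475/8192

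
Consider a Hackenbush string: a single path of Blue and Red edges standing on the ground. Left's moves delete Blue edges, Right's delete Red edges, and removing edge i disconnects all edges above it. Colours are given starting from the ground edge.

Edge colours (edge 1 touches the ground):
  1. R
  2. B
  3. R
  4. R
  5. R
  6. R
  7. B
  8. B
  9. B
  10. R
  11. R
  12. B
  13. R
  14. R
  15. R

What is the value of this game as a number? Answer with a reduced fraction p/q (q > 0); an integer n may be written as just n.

-15471/16384

Build val(s[:k]) for k = 1..15, string s = R B R R R R B B B R R B R R R.
val(R) = { ∅ | 0 } so -1
val(RB) = { -1 | 0 } so -1/2
val(RBR) = { -1 | -1/2, 0 } so -3/4
val(RBRR) = { -1 | -3/4, -1/2, 0 } so -7/8
val(RBRRR) = { -1 | -7/8, -3/4, -1/2, 0 } so -15/16
val(RBRRRR) = { -1 | -15/16, -7/8, -3/4, -1/2, 0 } so -31/32
val(RBRRRRB) = { -1, -31/32 | -15/16, -7/8, -3/4, -1/2, 0 } so -61/64
val(RBRRRRBB) = { -1, -31/32, -61/64 | -15/16, -7/8, -3/4, -1/2, 0 } so -121/128
val(RBRRRRBBB) = { -1, -31/32, -61/64, -121/128 | -15/16, -7/8, -3/4, -1/2, 0 } so -241/256
val(RBRRRRBBBR) = { -1, -31/32, -61/64, -121/128 | -241/256, -15/16, -7/8, -3/4, -1/2, 0 } so -483/512
val(RBRRRRBBBRR) = { -1, -31/32, -61/64, -121/128 | -483/512, -241/256, -15/16, -7/8, -3/4, -1/2, 0 } so -967/1024
val(RBRRRRBBBRRB) = { -1, -31/32, -61/64, -121/128, -967/1024 | -483/512, -241/256, -15/16, -7/8, -3/4, -1/2, 0 } so -1933/2048
val(RBRRRRBBBRRBR) = { -1, -31/32, -61/64, -121/128, -967/1024 | -1933/2048, -483/512, -241/256, -15/16, -7/8, -3/4, -1/2, 0 } so -3867/4096
val(RBRRRRBBBRRBRR) = { -1, -31/32, -61/64, -121/128, -967/1024 | -3867/4096, -1933/2048, -483/512, -241/256, -15/16, -7/8, -3/4, -1/2, 0 } so -7735/8192
val(RBRRRRBBBRRBRRR) = { -1, -31/32, -61/64, -121/128, -967/1024 | -7735/8192, -3867/4096, -1933/2048, -483/512, -241/256, -15/16, -7/8, -3/4, -1/2, 0 } so -15471/16384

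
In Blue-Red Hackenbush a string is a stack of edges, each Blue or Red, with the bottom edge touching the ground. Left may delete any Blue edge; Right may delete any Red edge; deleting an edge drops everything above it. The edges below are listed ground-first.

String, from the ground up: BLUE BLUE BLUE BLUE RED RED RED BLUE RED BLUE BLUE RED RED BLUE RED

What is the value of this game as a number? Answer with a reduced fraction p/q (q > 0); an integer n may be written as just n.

Build value(s[:k]) for k = 1..15, string s = BLUE BLUE BLUE BLUE RED RED RED BLUE RED BLUE BLUE RED RED BLUE RED.
1 of 15 · B · max L 0 · min R +∞ = 1
2 of 15 · BB · max L 1 · min R +∞ = 2
3 of 15 · BBB · max L 2 · min R +∞ = 3
4 of 15 · BBBB · max L 3 · min R +∞ = 4
5 of 15 · BBBBR · max L 3 · min R 4 = 7/2
6 of 15 · BBBBRR · max L 3 · min R 7/2 = 13/4
7 of 15 · BBBBRRR · max L 3 · min R 13/4 = 25/8
8 of 15 · BBBBRRRB · max L 25/8 · min R 13/4 = 51/16
9 of 15 · BBBBRRRBR · max L 25/8 · min R 51/16 = 101/32
10 of 15 · BBBBRRRBRB · max L 101/32 · min R 51/16 = 203/64
11 of 15 · BBBBRRRBRBB · max L 203/64 · min R 51/16 = 407/128
12 of 15 · BBBBRRRBRBBR · max L 203/64 · min R 407/128 = 813/256
13 of 15 · BBBBRRRBRBBRR · max L 203/64 · min R 813/256 = 1625/512
14 of 15 · BBBBRRRBRBBRRB · max L 1625/512 · min R 813/256 = 3251/1024
15 of 15 · BBBBRRRBRBBRRBR · max L 1625/512 · min R 3251/1024 = 6501/2048

6501/2048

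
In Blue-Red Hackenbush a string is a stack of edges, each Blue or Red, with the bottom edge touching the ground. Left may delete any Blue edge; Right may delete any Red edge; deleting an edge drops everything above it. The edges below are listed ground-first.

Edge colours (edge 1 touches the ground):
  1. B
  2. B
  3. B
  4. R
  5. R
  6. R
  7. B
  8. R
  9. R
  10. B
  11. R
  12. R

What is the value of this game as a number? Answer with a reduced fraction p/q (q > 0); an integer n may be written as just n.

1097/512

edge 1 of 12 (B): { 0 | · } = 1
edge 2 of 12 (B): { 0 1 | · } = 2
edge 3 of 12 (B): { 0 1 2 | · } = 3
edge 4 of 12 (R): { 0 1 2 | 3 } = 5/2
edge 5 of 12 (R): { 0 1 2 | 5/2 3 } = 9/4
edge 6 of 12 (R): { 0 1 2 | 9/4 5/2 3 } = 17/8
edge 7 of 12 (B): { 0 1 2 17/8 | 9/4 5/2 3 } = 35/16
edge 8 of 12 (R): { 0 1 2 17/8 | 35/16 9/4 5/2 3 } = 69/32
edge 9 of 12 (R): { 0 1 2 17/8 | 69/32 35/16 9/4 5/2 3 } = 137/64
edge 10 of 12 (B): { 0 1 2 17/8 137/64 | 69/32 35/16 9/4 5/2 3 } = 275/128
edge 11 of 12 (R): { 0 1 2 17/8 137/64 | 275/128 69/32 35/16 9/4 5/2 3 } = 549/256
edge 12 of 12 (R): { 0 1 2 17/8 137/64 | 549/256 275/128 69/32 35/16 9/4 5/2 3 } = 1097/512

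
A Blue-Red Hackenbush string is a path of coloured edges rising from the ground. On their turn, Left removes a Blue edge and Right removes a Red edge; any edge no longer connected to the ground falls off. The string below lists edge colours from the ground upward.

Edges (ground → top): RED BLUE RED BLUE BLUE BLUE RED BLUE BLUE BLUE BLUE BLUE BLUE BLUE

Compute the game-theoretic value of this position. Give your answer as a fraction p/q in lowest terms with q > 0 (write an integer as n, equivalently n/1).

-4353/8192

Prefix values for RED BLUE RED BLUE BLUE BLUE RED BLUE BLUE BLUE BLUE BLUE BLUE BLUE via {L|R} + simplicity:
step 1: add RED to get R; options L={ ∅ } R={ 0 } => -1
step 2: add BLUE to get RB; options L={ -1 } R={ 0 } => -1/2
step 3: add RED to get RBR; options L={ -1 } R={ -1/2; 0 } => -3/4
step 4: add BLUE to get RBRB; options L={ -1; -3/4 } R={ -1/2; 0 } => -5/8
step 5: add BLUE to get RBRBB; options L={ -1; -3/4; -5/8 } R={ -1/2; 0 } => -9/16
step 6: add BLUE to get RBRBBB; options L={ -1; -3/4; -5/8; -9/16 } R={ -1/2; 0 } => -17/32
step 7: add RED to get RBRBBBR; options L={ -1; -3/4; -5/8; -9/16 } R={ -17/32; -1/2; 0 } => -35/64
step 8: add BLUE to get RBRBBBRB; options L={ -1; -3/4; -5/8; -9/16; -35/64 } R={ -17/32; -1/2; 0 } => -69/128
step 9: add BLUE to get RBRBBBRBB; options L={ -1; -3/4; -5/8; -9/16; -35/64; -69/128 } R={ -17/32; -1/2; 0 } => -137/256
step 10: add BLUE to get RBRBBBRBBB; options L={ -1; -3/4; -5/8; -9/16; -35/64; -69/128; -137/256 } R={ -17/32; -1/2; 0 } => -273/512
step 11: add BLUE to get RBRBBBRBBBB; options L={ -1; -3/4; -5/8; -9/16; -35/64; -69/128; -137/256; -273/512 } R={ -17/32; -1/2; 0 } => -545/1024
step 12: add BLUE to get RBRBBBRBBBBB; options L={ -1; -3/4; -5/8; -9/16; -35/64; -69/128; -137/256; -273/512; -545/1024 } R={ -17/32; -1/2; 0 } => -1089/2048
step 13: add BLUE to get RBRBBBRBBBBBB; options L={ -1; -3/4; -5/8; -9/16; -35/64; -69/128; -137/256; -273/512; -545/1024; -1089/2048 } R={ -17/32; -1/2; 0 } => -2177/4096
step 14: add BLUE to get RBRBBBRBBBBBBB; options L={ -1; -3/4; -5/8; -9/16; -35/64; -69/128; -137/256; -273/512; -545/1024; -1089/2048; -2177/4096 } R={ -17/32; -1/2; 0 } => -4353/8192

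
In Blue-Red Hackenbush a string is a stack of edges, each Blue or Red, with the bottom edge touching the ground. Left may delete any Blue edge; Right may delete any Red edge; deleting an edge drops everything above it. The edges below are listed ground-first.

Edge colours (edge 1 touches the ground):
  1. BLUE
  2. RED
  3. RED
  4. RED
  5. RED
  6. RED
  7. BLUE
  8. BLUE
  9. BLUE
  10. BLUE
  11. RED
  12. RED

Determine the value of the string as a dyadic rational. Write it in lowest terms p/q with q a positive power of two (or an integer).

121/2048

Build g(s[:k]) for k = 1..12, string s = BLUE RED RED RED RED RED BLUE BLUE BLUE BLUE RED RED.
g(B) = { 0 | · } so 1
g(BR) = { 0 | 1 } so 1/2
g(BRR) = { 0 | 1/2 1 } so 1/4
g(BRRR) = { 0 | 1/4 1/2 1 } so 1/8
g(BRRRR) = { 0 | 1/8 1/4 1/2 1 } so 1/16
g(BRRRRR) = { 0 | 1/16 1/8 1/4 1/2 1 } so 1/32
g(BRRRRRB) = { 0 1/32 | 1/16 1/8 1/4 1/2 1 } so 3/64
g(BRRRRRBB) = { 0 1/32 3/64 | 1/16 1/8 1/4 1/2 1 } so 7/128
g(BRRRRRBBB) = { 0 1/32 3/64 7/128 | 1/16 1/8 1/4 1/2 1 } so 15/256
g(BRRRRRBBBB) = { 0 1/32 3/64 7/128 15/256 | 1/16 1/8 1/4 1/2 1 } so 31/512
g(BRRRRRBBBBR) = { 0 1/32 3/64 7/128 15/256 | 31/512 1/16 1/8 1/4 1/2 1 } so 61/1024
g(BRRRRRBBBBRR) = { 0 1/32 3/64 7/128 15/256 | 61/1024 31/512 1/16 1/8 1/4 1/2 1 } so 121/2048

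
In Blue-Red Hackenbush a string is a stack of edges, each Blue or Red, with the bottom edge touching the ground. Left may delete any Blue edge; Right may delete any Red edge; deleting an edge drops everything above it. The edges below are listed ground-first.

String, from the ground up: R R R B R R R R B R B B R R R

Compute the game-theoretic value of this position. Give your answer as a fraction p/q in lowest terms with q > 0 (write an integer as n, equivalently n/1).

g_1 [R]  L=[]  R=[0]  => -1
g_2 [RR]  L=[]  R=[-1, 0]  => -2
g_3 [RRR]  L=[]  R=[-2, -1, 0]  => -3
g_4 [RRRB]  L=[-3]  R=[-2, -1, 0]  => -5/2
g_5 [RRRBR]  L=[-3]  R=[-5/2, -2, -1, 0]  => -11/4
g_6 [RRRBRR]  L=[-3]  R=[-11/4, -5/2, -2, -1, 0]  => -23/8
g_7 [RRRBRRR]  L=[-3]  R=[-23/8, -11/4, -5/2, -2, -1, 0]  => -47/16
g_8 [RRRBRRRR]  L=[-3]  R=[-47/16, -23/8, -11/4, -5/2, -2, -1, 0]  => -95/32
g_9 [RRRBRRRRB]  L=[-3, -95/32]  R=[-47/16, -23/8, -11/4, -5/2, -2, -1, 0]  => -189/64
g_10 [RRRBRRRRBR]  L=[-3, -95/32]  R=[-189/64, -47/16, -23/8, -11/4, -5/2, -2, -1, 0]  => -379/128
g_11 [RRRBRRRRBRB]  L=[-3, -95/32, -379/128]  R=[-189/64, -47/16, -23/8, -11/4, -5/2, -2, -1, 0]  => -757/256
g_12 [RRRBRRRRBRBB]  L=[-3, -95/32, -379/128, -757/256]  R=[-189/64, -47/16, -23/8, -11/4, -5/2, -2, -1, 0]  => -1513/512
g_13 [RRRBRRRRBRBBR]  L=[-3, -95/32, -379/128, -757/256]  R=[-1513/512, -189/64, -47/16, -23/8, -11/4, -5/2, -2, -1, 0]  => -3027/1024
g_14 [RRRBRRRRBRBBRR]  L=[-3, -95/32, -379/128, -757/256]  R=[-3027/1024, -1513/512, -189/64, -47/16, -23/8, -11/4, -5/2, -2, -1, 0]  => -6055/2048
g_15 [RRRBRRRRBRBBRRR]  L=[-3, -95/32, -379/128, -757/256]  R=[-6055/2048, -3027/1024, -1513/512, -189/64, -47/16, -23/8, -11/4, -5/2, -2, -1, 0]  => -12111/4096

-12111/4096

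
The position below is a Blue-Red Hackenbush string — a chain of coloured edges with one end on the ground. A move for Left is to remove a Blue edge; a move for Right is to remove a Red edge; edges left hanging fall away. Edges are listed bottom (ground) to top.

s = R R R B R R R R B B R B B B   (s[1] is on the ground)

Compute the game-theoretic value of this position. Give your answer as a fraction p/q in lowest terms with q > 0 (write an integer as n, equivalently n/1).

R: Left { (no moves) }, Right { 0 } gives simplest -1
RR: Left { (no moves) }, Right { -1 0 } gives simplest -2
RRR: Left { (no moves) }, Right { -2 -1 0 } gives simplest -3
RRRB: Left { -3 }, Right { -2 -1 0 } gives simplest -5/2
RRRBR: Left { -3 }, Right { -5/2 -2 -1 0 } gives simplest -11/4
RRRBRR: Left { -3 }, Right { -11/4 -5/2 -2 -1 0 } gives simplest -23/8
RRRBRRR: Left { -3 }, Right { -23/8 -11/4 -5/2 -2 -1 0 } gives simplest -47/16
RRRBRRRR: Left { -3 }, Right { -47/16 -23/8 -11/4 -5/2 -2 -1 0 } gives simplest -95/32
RRRBRRRRB: Left { -3 -95/32 }, Right { -47/16 -23/8 -11/4 -5/2 -2 -1 0 } gives simplest -189/64
RRRBRRRRBB: Left { -3 -95/32 -189/64 }, Right { -47/16 -23/8 -11/4 -5/2 -2 -1 0 } gives simplest -377/128
RRRBRRRRBBR: Left { -3 -95/32 -189/64 }, Right { -377/128 -47/16 -23/8 -11/4 -5/2 -2 -1 0 } gives simplest -755/256
RRRBRRRRBBRB: Left { -3 -95/32 -189/64 -755/256 }, Right { -377/128 -47/16 -23/8 -11/4 -5/2 -2 -1 0 } gives simplest -1509/512
RRRBRRRRBBRBB: Left { -3 -95/32 -189/64 -755/256 -1509/512 }, Right { -377/128 -47/16 -23/8 -11/4 -5/2 -2 -1 0 } gives simplest -3017/1024
RRRBRRRRBBRBBB: Left { -3 -95/32 -189/64 -755/256 -1509/512 -3017/1024 }, Right { -377/128 -47/16 -23/8 -11/4 -5/2 -2 -1 0 } gives simplest -6033/2048

-6033/2048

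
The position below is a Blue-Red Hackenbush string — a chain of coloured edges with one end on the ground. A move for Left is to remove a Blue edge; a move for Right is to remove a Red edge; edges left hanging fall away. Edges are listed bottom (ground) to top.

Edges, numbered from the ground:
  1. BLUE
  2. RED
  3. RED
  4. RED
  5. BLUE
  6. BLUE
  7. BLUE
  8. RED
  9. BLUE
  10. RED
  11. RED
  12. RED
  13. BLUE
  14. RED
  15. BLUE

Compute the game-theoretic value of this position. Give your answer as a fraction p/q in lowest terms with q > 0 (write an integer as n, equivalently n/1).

3723/16384

1 of 15 · B · max L 0 · min R +∞ → 1
2 of 15 · BR · max L 0 · min R 1 → 1/2
3 of 15 · BRR · max L 0 · min R 1/2 → 1/4
4 of 15 · BRRR · max L 0 · min R 1/4 → 1/8
5 of 15 · BRRRB · max L 1/8 · min R 1/4 → 3/16
6 of 15 · BRRRBB · max L 3/16 · min R 1/4 → 7/32
7 of 15 · BRRRBBB · max L 7/32 · min R 1/4 → 15/64
8 of 15 · BRRRBBBR · max L 7/32 · min R 15/64 → 29/128
9 of 15 · BRRRBBBRB · max L 29/128 · min R 15/64 → 59/256
10 of 15 · BRRRBBBRBR · max L 29/128 · min R 59/256 → 117/512
11 of 15 · BRRRBBBRBRR · max L 29/128 · min R 117/512 → 233/1024
12 of 15 · BRRRBBBRBRRR · max L 29/128 · min R 233/1024 → 465/2048
13 of 15 · BRRRBBBRBRRRB · max L 465/2048 · min R 233/1024 → 931/4096
14 of 15 · BRRRBBBRBRRRBR · max L 465/2048 · min R 931/4096 → 1861/8192
15 of 15 · BRRRBBBRBRRRBRB · max L 1861/8192 · min R 931/4096 → 3723/16384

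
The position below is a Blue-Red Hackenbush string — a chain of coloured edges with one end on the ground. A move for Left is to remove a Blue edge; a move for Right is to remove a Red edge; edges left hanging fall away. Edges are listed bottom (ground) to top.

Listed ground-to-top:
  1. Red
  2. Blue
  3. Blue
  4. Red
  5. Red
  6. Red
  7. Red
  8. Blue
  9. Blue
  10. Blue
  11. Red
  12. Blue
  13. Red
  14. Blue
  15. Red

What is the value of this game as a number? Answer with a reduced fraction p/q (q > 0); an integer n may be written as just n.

Build g(s[:k]) for k = 1..15, string s = Red Blue Blue Red Red Red Red Blue Blue Blue Red Blue Red Blue Red.
step 1: add Red to get R; options L={ · } R={ 0 } ⇒ -1
step 2: add Blue to get RB; options L={ -1 } R={ 0 } ⇒ -1/2
step 3: add Blue to get RBB; options L={ -1, -1/2 } R={ 0 } ⇒ -1/4
step 4: add Red to get RBBR; options L={ -1, -1/2 } R={ -1/4, 0 } ⇒ -3/8
step 5: add Red to get RBBRR; options L={ -1, -1/2 } R={ -3/8, -1/4, 0 } ⇒ -7/16
step 6: add Red to get RBBRRR; options L={ -1, -1/2 } R={ -7/16, -3/8, -1/4, 0 } ⇒ -15/32
step 7: add Red to get RBBRRRR; options L={ -1, -1/2 } R={ -15/32, -7/16, -3/8, -1/4, 0 } ⇒ -31/64
step 8: add Blue to get RBBRRRRB; options L={ -1, -1/2, -31/64 } R={ -15/32, -7/16, -3/8, -1/4, 0 } ⇒ -61/128
step 9: add Blue to get RBBRRRRBB; options L={ -1, -1/2, -31/64, -61/128 } R={ -15/32, -7/16, -3/8, -1/4, 0 } ⇒ -121/256
step 10: add Blue to get RBBRRRRBBB; options L={ -1, -1/2, -31/64, -61/128, -121/256 } R={ -15/32, -7/16, -3/8, -1/4, 0 } ⇒ -241/512
step 11: add Red to get RBBRRRRBBBR; options L={ -1, -1/2, -31/64, -61/128, -121/256 } R={ -241/512, -15/32, -7/16, -3/8, -1/4, 0 } ⇒ -483/1024
step 12: add Blue to get RBBRRRRBBBRB; options L={ -1, -1/2, -31/64, -61/128, -121/256, -483/1024 } R={ -241/512, -15/32, -7/16, -3/8, -1/4, 0 } ⇒ -965/2048
step 13: add Red to get RBBRRRRBBBRBR; options L={ -1, -1/2, -31/64, -61/128, -121/256, -483/1024 } R={ -965/2048, -241/512, -15/32, -7/16, -3/8, -1/4, 0 } ⇒ -1931/4096
step 14: add Blue to get RBBRRRRBBBRBRB; options L={ -1, -1/2, -31/64, -61/128, -121/256, -483/1024, -1931/4096 } R={ -965/2048, -241/512, -15/32, -7/16, -3/8, -1/4, 0 } ⇒ -3861/8192
step 15: add Red to get RBBRRRRBBBRBRBR; options L={ -1, -1/2, -31/64, -61/128, -121/256, -483/1024, -1931/4096 } R={ -3861/8192, -965/2048, -241/512, -15/32, -7/16, -3/8, -1/4, 0 } ⇒ -7723/16384

-7723/16384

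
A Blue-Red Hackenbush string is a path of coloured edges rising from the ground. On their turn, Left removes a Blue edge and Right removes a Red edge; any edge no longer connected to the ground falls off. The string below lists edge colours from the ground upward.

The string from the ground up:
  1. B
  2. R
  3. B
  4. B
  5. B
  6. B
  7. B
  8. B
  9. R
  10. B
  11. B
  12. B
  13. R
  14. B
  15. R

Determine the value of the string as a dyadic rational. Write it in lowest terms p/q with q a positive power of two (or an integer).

g(B) = { 0 |  } ⇒ 1
g(BR) = { 0 | 1 } ⇒ 1/2
g(BRB) = { 0; 1/2 | 1 } ⇒ 3/4
g(BRBB) = { 0; 1/2; 3/4 | 1 } ⇒ 7/8
g(BRBBB) = { 0; 1/2; 3/4; 7/8 | 1 } ⇒ 15/16
g(BRBBBB) = { 0; 1/2; 3/4; 7/8; 15/16 | 1 } ⇒ 31/32
g(BRBBBBB) = { 0; 1/2; 3/4; 7/8; 15/16; 31/32 | 1 } ⇒ 63/64
g(BRBBBBBB) = { 0; 1/2; 3/4; 7/8; 15/16; 31/32; 63/64 | 1 } ⇒ 127/128
g(BRBBBBBBR) = { 0; 1/2; 3/4; 7/8; 15/16; 31/32; 63/64 | 127/128; 1 } ⇒ 253/256
g(BRBBBBBBRB) = { 0; 1/2; 3/4; 7/8; 15/16; 31/32; 63/64; 253/256 | 127/128; 1 } ⇒ 507/512
g(BRBBBBBBRBB) = { 0; 1/2; 3/4; 7/8; 15/16; 31/32; 63/64; 253/256; 507/512 | 127/128; 1 } ⇒ 1015/1024
g(BRBBBBBBRBBB) = { 0; 1/2; 3/4; 7/8; 15/16; 31/32; 63/64; 253/256; 507/512; 1015/1024 | 127/128; 1 } ⇒ 2031/2048
g(BRBBBBBBRBBBR) = { 0; 1/2; 3/4; 7/8; 15/16; 31/32; 63/64; 253/256; 507/512; 1015/1024 | 2031/2048; 127/128; 1 } ⇒ 4061/4096
g(BRBBBBBBRBBBRB) = { 0; 1/2; 3/4; 7/8; 15/16; 31/32; 63/64; 253/256; 507/512; 1015/1024; 4061/4096 | 2031/2048; 127/128; 1 } ⇒ 8123/8192
g(BRBBBBBBRBBBRBR) = { 0; 1/2; 3/4; 7/8; 15/16; 31/32; 63/64; 253/256; 507/512; 1015/1024; 4061/4096 | 8123/8192; 2031/2048; 127/128; 1 } ⇒ 16245/16384

16245/16384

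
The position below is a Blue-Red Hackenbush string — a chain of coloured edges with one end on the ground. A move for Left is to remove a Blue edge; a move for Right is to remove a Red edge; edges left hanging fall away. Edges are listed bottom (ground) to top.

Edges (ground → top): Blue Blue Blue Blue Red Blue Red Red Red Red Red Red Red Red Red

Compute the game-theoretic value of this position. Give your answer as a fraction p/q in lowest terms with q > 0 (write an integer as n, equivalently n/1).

val(B) = { 0 | (no moves) } — 1
val(BB) = { 0; 1 | (no moves) } — 2
val(BBB) = { 0; 1; 2 | (no moves) } — 3
val(BBBB) = { 0; 1; 2; 3 | (no moves) } — 4
val(BBBBR) = { 0; 1; 2; 3 | 4 } — 7/2
val(BBBBRB) = { 0; 1; 2; 3; 7/2 | 4 } — 15/4
val(BBBBRBR) = { 0; 1; 2; 3; 7/2 | 15/4; 4 } — 29/8
val(BBBBRBRR) = { 0; 1; 2; 3; 7/2 | 29/8; 15/4; 4 } — 57/16
val(BBBBRBRRR) = { 0; 1; 2; 3; 7/2 | 57/16; 29/8; 15/4; 4 } — 113/32
val(BBBBRBRRRR) = { 0; 1; 2; 3; 7/2 | 113/32; 57/16; 29/8; 15/4; 4 } — 225/64
val(BBBBRBRRRRR) = { 0; 1; 2; 3; 7/2 | 225/64; 113/32; 57/16; 29/8; 15/4; 4 } — 449/128
val(BBBBRBRRRRRR) = { 0; 1; 2; 3; 7/2 | 449/128; 225/64; 113/32; 57/16; 29/8; 15/4; 4 } — 897/256
val(BBBBRBRRRRRRR) = { 0; 1; 2; 3; 7/2 | 897/256; 449/128; 225/64; 113/32; 57/16; 29/8; 15/4; 4 } — 1793/512
val(BBBBRBRRRRRRRR) = { 0; 1; 2; 3; 7/2 | 1793/512; 897/256; 449/128; 225/64; 113/32; 57/16; 29/8; 15/4; 4 } — 3585/1024
val(BBBBRBRRRRRRRRR) = { 0; 1; 2; 3; 7/2 | 3585/1024; 1793/512; 897/256; 449/128; 225/64; 113/32; 57/16; 29/8; 15/4; 4 } — 7169/2048

7169/2048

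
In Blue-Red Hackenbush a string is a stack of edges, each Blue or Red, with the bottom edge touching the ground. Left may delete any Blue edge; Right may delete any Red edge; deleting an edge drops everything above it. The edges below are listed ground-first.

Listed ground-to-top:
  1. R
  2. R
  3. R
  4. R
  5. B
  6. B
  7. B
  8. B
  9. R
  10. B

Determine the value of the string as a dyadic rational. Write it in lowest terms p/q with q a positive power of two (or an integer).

R: Left { — }, Right { 0 } — simplest -1
RR: Left { — }, Right { -1 0 } — simplest -2
RRR: Left { — }, Right { -2 -1 0 } — simplest -3
RRRR: Left { — }, Right { -3 -2 -1 0 } — simplest -4
RRRRB: Left { -4 }, Right { -3 -2 -1 0 } — simplest -7/2
RRRRBB: Left { -4 -7/2 }, Right { -3 -2 -1 0 } — simplest -13/4
RRRRBBB: Left { -4 -7/2 -13/4 }, Right { -3 -2 -1 0 } — simplest -25/8
RRRRBBBB: Left { -4 -7/2 -13/4 -25/8 }, Right { -3 -2 -1 0 } — simplest -49/16
RRRRBBBBR: Left { -4 -7/2 -13/4 -25/8 }, Right { -49/16 -3 -2 -1 0 } — simplest -99/32
RRRRBBBBRB: Left { -4 -7/2 -13/4 -25/8 -99/32 }, Right { -49/16 -3 -2 -1 0 } — simplest -197/64

-197/64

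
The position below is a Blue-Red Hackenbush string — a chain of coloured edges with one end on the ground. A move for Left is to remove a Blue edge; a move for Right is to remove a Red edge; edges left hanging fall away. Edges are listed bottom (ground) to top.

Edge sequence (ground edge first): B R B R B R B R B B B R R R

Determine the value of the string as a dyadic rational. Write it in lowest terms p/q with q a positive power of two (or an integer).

edge 1 of 14 (B): { 0 |  } => 1
edge 2 of 14 (R): { 0 | 1 } => 1/2
edge 3 of 14 (B): { 0; 1/2 | 1 } => 3/4
edge 4 of 14 (R): { 0; 1/2 | 3/4; 1 } => 5/8
edge 5 of 14 (B): { 0; 1/2; 5/8 | 3/4; 1 } => 11/16
edge 6 of 14 (R): { 0; 1/2; 5/8 | 11/16; 3/4; 1 } => 21/32
edge 7 of 14 (B): { 0; 1/2; 5/8; 21/32 | 11/16; 3/4; 1 } => 43/64
edge 8 of 14 (R): { 0; 1/2; 5/8; 21/32 | 43/64; 11/16; 3/4; 1 } => 85/128
edge 9 of 14 (B): { 0; 1/2; 5/8; 21/32; 85/128 | 43/64; 11/16; 3/4; 1 } => 171/256
edge 10 of 14 (B): { 0; 1/2; 5/8; 21/32; 85/128; 171/256 | 43/64; 11/16; 3/4; 1 } => 343/512
edge 11 of 14 (B): { 0; 1/2; 5/8; 21/32; 85/128; 171/256; 343/512 | 43/64; 11/16; 3/4; 1 } => 687/1024
edge 12 of 14 (R): { 0; 1/2; 5/8; 21/32; 85/128; 171/256; 343/512 | 687/1024; 43/64; 11/16; 3/4; 1 } => 1373/2048
edge 13 of 14 (R): { 0; 1/2; 5/8; 21/32; 85/128; 171/256; 343/512 | 1373/2048; 687/1024; 43/64; 11/16; 3/4; 1 } => 2745/4096
edge 14 of 14 (R): { 0; 1/2; 5/8; 21/32; 85/128; 171/256; 343/512 | 2745/4096; 1373/2048; 687/1024; 43/64; 11/16; 3/4; 1 } => 5489/8192

5489/8192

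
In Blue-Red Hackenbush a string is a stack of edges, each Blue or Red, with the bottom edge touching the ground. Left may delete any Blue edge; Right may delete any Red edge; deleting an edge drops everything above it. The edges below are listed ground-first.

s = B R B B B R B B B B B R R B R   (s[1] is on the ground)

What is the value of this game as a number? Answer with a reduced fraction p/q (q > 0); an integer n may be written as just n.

G_1 [B]  L=[0]  R=[·]  — 1
G_2 [BR]  L=[0]  R=[1]  — 1/2
G_3 [BRB]  L=[0,1/2]  R=[1]  — 3/4
G_4 [BRBB]  L=[0,1/2,3/4]  R=[1]  — 7/8
G_5 [BRBBB]  L=[0,1/2,3/4,7/8]  R=[1]  — 15/16
G_6 [BRBBBR]  L=[0,1/2,3/4,7/8]  R=[15/16,1]  — 29/32
G_7 [BRBBBRB]  L=[0,1/2,3/4,7/8,29/32]  R=[15/16,1]  — 59/64
G_8 [BRBBBRBB]  L=[0,1/2,3/4,7/8,29/32,59/64]  R=[15/16,1]  — 119/128
G_9 [BRBBBRBBB]  L=[0,1/2,3/4,7/8,29/32,59/64,119/128]  R=[15/16,1]  — 239/256
G_10 [BRBBBRBBBB]  L=[0,1/2,3/4,7/8,29/32,59/64,119/128,239/256]  R=[15/16,1]  — 479/512
G_11 [BRBBBRBBBBB]  L=[0,1/2,3/4,7/8,29/32,59/64,119/128,239/256,479/512]  R=[15/16,1]  — 959/1024
G_12 [BRBBBRBBBBBR]  L=[0,1/2,3/4,7/8,29/32,59/64,119/128,239/256,479/512]  R=[959/1024,15/16,1]  — 1917/2048
G_13 [BRBBBRBBBBBRR]  L=[0,1/2,3/4,7/8,29/32,59/64,119/128,239/256,479/512]  R=[1917/2048,959/1024,15/16,1]  — 3833/4096
G_14 [BRBBBRBBBBBRRB]  L=[0,1/2,3/4,7/8,29/32,59/64,119/128,239/256,479/512,3833/4096]  R=[1917/2048,959/1024,15/16,1]  — 7667/8192
G_15 [BRBBBRBBBBBRRBR]  L=[0,1/2,3/4,7/8,29/32,59/64,119/128,239/256,479/512,3833/4096]  R=[7667/8192,1917/2048,959/1024,15/16,1]  — 15333/16384

15333/16384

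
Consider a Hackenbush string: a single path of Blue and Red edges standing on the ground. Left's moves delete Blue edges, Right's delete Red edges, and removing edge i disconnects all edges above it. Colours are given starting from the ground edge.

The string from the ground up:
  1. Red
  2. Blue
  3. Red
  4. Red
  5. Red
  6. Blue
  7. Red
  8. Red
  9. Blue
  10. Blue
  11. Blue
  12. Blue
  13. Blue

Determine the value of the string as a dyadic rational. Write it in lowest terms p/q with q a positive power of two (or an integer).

-3777/4096

Prefix values for Red Blue Red Red Red Blue Red Red Blue Blue Blue Blue Blue via {L|R} + simplicity:
R: Left {  }, Right { 0 } = simplest -1
RB: Left { -1 }, Right { 0 } = simplest -1/2
RBR: Left { -1 }, Right { -1/2, 0 } = simplest -3/4
RBRR: Left { -1 }, Right { -3/4, -1/2, 0 } = simplest -7/8
RBRRR: Left { -1 }, Right { -7/8, -3/4, -1/2, 0 } = simplest -15/16
RBRRRB: Left { -1, -15/16 }, Right { -7/8, -3/4, -1/2, 0 } = simplest -29/32
RBRRRBR: Left { -1, -15/16 }, Right { -29/32, -7/8, -3/4, -1/2, 0 } = simplest -59/64
RBRRRBRR: Left { -1, -15/16 }, Right { -59/64, -29/32, -7/8, -3/4, -1/2, 0 } = simplest -119/128
RBRRRBRRB: Left { -1, -15/16, -119/128 }, Right { -59/64, -29/32, -7/8, -3/4, -1/2, 0 } = simplest -237/256
RBRRRBRRBB: Left { -1, -15/16, -119/128, -237/256 }, Right { -59/64, -29/32, -7/8, -3/4, -1/2, 0 } = simplest -473/512
RBRRRBRRBBB: Left { -1, -15/16, -119/128, -237/256, -473/512 }, Right { -59/64, -29/32, -7/8, -3/4, -1/2, 0 } = simplest -945/1024
RBRRRBRRBBBB: Left { -1, -15/16, -119/128, -237/256, -473/512, -945/1024 }, Right { -59/64, -29/32, -7/8, -3/4, -1/2, 0 } = simplest -1889/2048
RBRRRBRRBBBBB: Left { -1, -15/16, -119/128, -237/256, -473/512, -945/1024, -1889/2048 }, Right { -59/64, -29/32, -7/8, -3/4, -1/2, 0 } = simplest -3777/4096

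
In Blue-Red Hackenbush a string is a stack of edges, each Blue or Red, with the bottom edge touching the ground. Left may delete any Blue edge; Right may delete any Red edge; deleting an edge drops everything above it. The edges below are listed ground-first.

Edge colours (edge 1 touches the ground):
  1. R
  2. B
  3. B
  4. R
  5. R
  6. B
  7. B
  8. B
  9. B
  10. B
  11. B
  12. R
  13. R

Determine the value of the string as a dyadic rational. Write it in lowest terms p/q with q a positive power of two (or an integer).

R: Left {  }, Right { 0 } → simplest -1
RB: Left { -1 }, Right { 0 } → simplest -1/2
RBB: Left { -1; -1/2 }, Right { 0 } → simplest -1/4
RBBR: Left { -1; -1/2 }, Right { -1/4; 0 } → simplest -3/8
RBBRR: Left { -1; -1/2 }, Right { -3/8; -1/4; 0 } → simplest -7/16
RBBRRB: Left { -1; -1/2; -7/16 }, Right { -3/8; -1/4; 0 } → simplest -13/32
RBBRRBB: Left { -1; -1/2; -7/16; -13/32 }, Right { -3/8; -1/4; 0 } → simplest -25/64
RBBRRBBB: Left { -1; -1/2; -7/16; -13/32; -25/64 }, Right { -3/8; -1/4; 0 } → simplest -49/128
RBBRRBBBB: Left { -1; -1/2; -7/16; -13/32; -25/64; -49/128 }, Right { -3/8; -1/4; 0 } → simplest -97/256
RBBRRBBBBB: Left { -1; -1/2; -7/16; -13/32; -25/64; -49/128; -97/256 }, Right { -3/8; -1/4; 0 } → simplest -193/512
RBBRRBBBBBB: Left { -1; -1/2; -7/16; -13/32; -25/64; -49/128; -97/256; -193/512 }, Right { -3/8; -1/4; 0 } → simplest -385/1024
RBBRRBBBBBBR: Left { -1; -1/2; -7/16; -13/32; -25/64; -49/128; -97/256; -193/512 }, Right { -385/1024; -3/8; -1/4; 0 } → simplest -771/2048
RBBRRBBBBBBRR: Left { -1; -1/2; -7/16; -13/32; -25/64; -49/128; -97/256; -193/512 }, Right { -771/2048; -385/1024; -3/8; -1/4; 0 } → simplest -1543/4096

-1543/4096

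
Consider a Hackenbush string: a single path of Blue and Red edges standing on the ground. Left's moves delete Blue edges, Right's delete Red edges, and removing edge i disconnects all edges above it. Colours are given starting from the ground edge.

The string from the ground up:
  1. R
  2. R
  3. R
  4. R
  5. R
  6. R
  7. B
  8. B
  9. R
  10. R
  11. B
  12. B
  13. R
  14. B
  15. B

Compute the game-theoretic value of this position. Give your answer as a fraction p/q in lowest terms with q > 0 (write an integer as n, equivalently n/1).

-2761/512

value(R) = { — | 0 } ⇒ -1
value(RR) = { — | -1, 0 } ⇒ -2
value(RRR) = { — | -2, -1, 0 } ⇒ -3
value(RRRR) = { — | -3, -2, -1, 0 } ⇒ -4
value(RRRRR) = { — | -4, -3, -2, -1, 0 } ⇒ -5
value(RRRRRR) = { — | -5, -4, -3, -2, -1, 0 } ⇒ -6
value(RRRRRRB) = { -6 | -5, -4, -3, -2, -1, 0 } ⇒ -11/2
value(RRRRRRBB) = { -6, -11/2 | -5, -4, -3, -2, -1, 0 } ⇒ -21/4
value(RRRRRRBBR) = { -6, -11/2 | -21/4, -5, -4, -3, -2, -1, 0 } ⇒ -43/8
value(RRRRRRBBRR) = { -6, -11/2 | -43/8, -21/4, -5, -4, -3, -2, -1, 0 } ⇒ -87/16
value(RRRRRRBBRRB) = { -6, -11/2, -87/16 | -43/8, -21/4, -5, -4, -3, -2, -1, 0 } ⇒ -173/32
value(RRRRRRBBRRBB) = { -6, -11/2, -87/16, -173/32 | -43/8, -21/4, -5, -4, -3, -2, -1, 0 } ⇒ -345/64
value(RRRRRRBBRRBBR) = { -6, -11/2, -87/16, -173/32 | -345/64, -43/8, -21/4, -5, -4, -3, -2, -1, 0 } ⇒ -691/128
value(RRRRRRBBRRBBRB) = { -6, -11/2, -87/16, -173/32, -691/128 | -345/64, -43/8, -21/4, -5, -4, -3, -2, -1, 0 } ⇒ -1381/256
value(RRRRRRBBRRBBRBB) = { -6, -11/2, -87/16, -173/32, -691/128, -1381/256 | -345/64, -43/8, -21/4, -5, -4, -3, -2, -1, 0 } ⇒ -2761/512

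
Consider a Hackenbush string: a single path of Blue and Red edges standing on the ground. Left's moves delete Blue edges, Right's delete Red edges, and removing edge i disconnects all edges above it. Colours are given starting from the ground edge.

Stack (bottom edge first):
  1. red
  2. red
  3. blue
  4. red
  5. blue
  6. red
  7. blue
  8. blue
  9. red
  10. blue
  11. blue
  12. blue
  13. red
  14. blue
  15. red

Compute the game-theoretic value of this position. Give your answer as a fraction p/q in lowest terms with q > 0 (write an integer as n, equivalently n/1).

Build g(s[:k]) for k = 1..15, string s = red red blue red blue red blue blue red blue blue blue red blue red.
step 1: add red to get r; options L={ none } R={ 0 } -> -1
step 2: add red to get rr; options L={ none } R={ -1,0 } -> -2
step 3: add blue to get rrb; options L={ -2 } R={ -1,0 } -> -3/2
step 4: add red to get rrbr; options L={ -2 } R={ -3/2,-1,0 } -> -7/4
step 5: add blue to get rrbrb; options L={ -2,-7/4 } R={ -3/2,-1,0 } -> -13/8
step 6: add red to get rrbrbr; options L={ -2,-7/4 } R={ -13/8,-3/2,-1,0 } -> -27/16
step 7: add blue to get rrbrbrb; options L={ -2,-7/4,-27/16 } R={ -13/8,-3/2,-1,0 } -> -53/32
step 8: add blue to get rrbrbrbb; options L={ -2,-7/4,-27/16,-53/32 } R={ -13/8,-3/2,-1,0 } -> -105/64
step 9: add red to get rrbrbrbbr; options L={ -2,-7/4,-27/16,-53/32 } R={ -105/64,-13/8,-3/2,-1,0 } -> -211/128
step 10: add blue to get rrbrbrbbrb; options L={ -2,-7/4,-27/16,-53/32,-211/128 } R={ -105/64,-13/8,-3/2,-1,0 } -> -421/256
step 11: add blue to get rrbrbrbbrbb; options L={ -2,-7/4,-27/16,-53/32,-211/128,-421/256 } R={ -105/64,-13/8,-3/2,-1,0 } -> -841/512
step 12: add blue to get rrbrbrbbrbbb; options L={ -2,-7/4,-27/16,-53/32,-211/128,-421/256,-841/512 } R={ -105/64,-13/8,-3/2,-1,0 } -> -1681/1024
step 13: add red to get rrbrbrbbrbbbr; options L={ -2,-7/4,-27/16,-53/32,-211/128,-421/256,-841/512 } R={ -1681/1024,-105/64,-13/8,-3/2,-1,0 } -> -3363/2048
step 14: add blue to get rrbrbrbbrbbbrb; options L={ -2,-7/4,-27/16,-53/32,-211/128,-421/256,-841/512,-3363/2048 } R={ -1681/1024,-105/64,-13/8,-3/2,-1,0 } -> -6725/4096
step 15: add red to get rrbrbrbbrbbbrbr; options L={ -2,-7/4,-27/16,-53/32,-211/128,-421/256,-841/512,-3363/2048 } R={ -6725/4096,-1681/1024,-105/64,-13/8,-3/2,-1,0 } -> -13451/8192

-13451/8192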